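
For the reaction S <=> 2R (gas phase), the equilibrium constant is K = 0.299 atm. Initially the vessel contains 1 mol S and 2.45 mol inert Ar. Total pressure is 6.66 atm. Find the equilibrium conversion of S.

Basis: 1 mol S initially; let X = conversion of S. Extent ξ = X.
Species balance: n_S = 1 − X; n_R = 2X; n_I = 2.45 (inert).
n_T = Σnᵢ = 3.45 + X.
y_i = n_i/n_T, p_i = y_i·P. K = p_R^2 / (p_S).
Setting this equal to 0.299 atm and taking the physical root (0 < X < 1) gives X = 0.183.

X = 0.183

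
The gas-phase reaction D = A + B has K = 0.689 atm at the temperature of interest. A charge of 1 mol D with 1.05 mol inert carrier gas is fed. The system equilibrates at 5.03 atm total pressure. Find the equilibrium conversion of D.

X = 0.438

Let X = conversion of D (basis 1 mol D); extent of reaction ξ = X.
Species balance: n_D = 1 − X; n_A = X; n_B = X; n_I = 1.05 (inert).
Summing: n_T = 2.05 + X.
y_i = n_i/n_T, p_i = y_i·P. K = p_A p_B / (p_D).
Setting this equal to 0.689 atm and taking the physical root (0 < X < 1) gives X = 0.438.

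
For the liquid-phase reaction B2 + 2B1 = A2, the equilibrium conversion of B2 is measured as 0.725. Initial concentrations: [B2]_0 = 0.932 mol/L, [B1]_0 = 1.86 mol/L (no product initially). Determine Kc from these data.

Let X = conversion of B2.
Concentrations: [B2] = 0.932 − 0.932X; [B1] = 1.86 − 1.86X; [A2] = 0.932X.
At X = 0.725: [B2] = 0.256, [B1] = 0.509, [A2] = 0.676.
Kc = [A2] / ([B2] [B1]^2) = 10.2 (mol/L)^-2.

Kc = 10.2 (mol/L)^-2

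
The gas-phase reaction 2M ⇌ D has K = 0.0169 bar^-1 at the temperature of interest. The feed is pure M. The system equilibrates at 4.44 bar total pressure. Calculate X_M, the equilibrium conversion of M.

X = 0.123

Let X = conversion of M (basis 1 mol M); extent of reaction ξ = 0.5X.
At extent ξ: n_M = 1 − X; n_D = 0.5X.
Total moles n_T = 1 − 0.5X.
Mole fractions y_i = n_i/n_T; K = p_D / (p_M^2) with p_i = y_i·P.
This yields a degree-2 equation in X; solving on (0,1), X = 0.123.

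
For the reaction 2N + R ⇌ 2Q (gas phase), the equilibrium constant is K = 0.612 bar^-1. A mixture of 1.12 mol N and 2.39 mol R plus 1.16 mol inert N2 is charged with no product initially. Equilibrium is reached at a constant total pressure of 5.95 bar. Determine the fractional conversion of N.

Take 1.12 mol N as basis and let X be its fractional conversion, so ξ = 0.56X.
At extent ξ: n_N = 1.12 − 1.12X; n_R = 2.39 − 0.56X; n_Q = 1.12X; n_I = 1.16 (inert).
Summing: n_T = 4.67 − 0.56X.
With p_i = (n_i/n_T)P, K = p_Q^2 / (p_N^2 p_R).
Substituting and setting equal to 0.612 bar^-1 gives a polynomial in X; the root in (0,1) is X = 0.568.

X = 0.568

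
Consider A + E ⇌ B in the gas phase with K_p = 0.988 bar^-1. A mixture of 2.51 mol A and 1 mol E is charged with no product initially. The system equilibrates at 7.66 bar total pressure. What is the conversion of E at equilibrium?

Let X = conversion of E (basis 1 mol E); extent of reaction ξ = X.
At extent ξ: n_A = 2.51 − X; n_E = 1 − X; n_B = X.
Summing: n_T = 3.51 − X.
With p_i = (n_i/n_T)P, K_p = p_B / (p_A p_E).
Equating to 0.988 bar^-1 and solving on 0 < X < 1: X = 0.826.

X = 0.826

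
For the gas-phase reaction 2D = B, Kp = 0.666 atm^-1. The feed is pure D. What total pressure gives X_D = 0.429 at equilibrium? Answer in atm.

P = 0.776 atm

Let X = conversion of D (basis 1 mol D); extent of reaction ξ = 0.5X.
Mole table: n_D = 1 − X; n_B = 0.5X.
Summing: n_T = 1 − 0.5X.
Kp = p_B / (p_D^2) with p_i = (n_i/n_T)·P.
At X = 0.429: the mole-fraction product g(X) = Π y_i^ν_i = 0.5168. Since Kp = g(X)·P^{-1}, P = (g/Kp)^(1/1) = (0.5168/0.666)^(1/1) = 0.776 atm.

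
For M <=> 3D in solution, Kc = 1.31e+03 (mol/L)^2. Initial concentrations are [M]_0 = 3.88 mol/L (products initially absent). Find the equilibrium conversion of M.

X = 0.825

Let X = conversion of M; extent ξ = 3.88·X mol/L.
Concentrations: [M] = 3.88 − 3.88X; [D] = 11.6X.
Kc = [D]^3 / ([M]).
Solving Kc = 1.31e+03 for X ∈ (0,1): X = 0.825.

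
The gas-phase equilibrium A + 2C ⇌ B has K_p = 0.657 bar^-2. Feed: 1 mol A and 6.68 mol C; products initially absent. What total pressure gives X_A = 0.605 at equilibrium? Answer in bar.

P = 1.81 bar

Basis: 1 mol A initially; let X = conversion of A. Extent ξ = X.
Species balance: n_A = 1 − X; n_C = 6.68 − 2X; n_B = X.
n_T = Σnᵢ = 7.68 − 2X.
K_p = p_B / (p_A p_C^2) with p_i = (n_i/n_T)·P.
At X = 0.605: the mole-fraction product g(X) = Π y_i^ν_i = 2.143. Since K_p = g(X)·P^{-2}, P = (g/K_p)^(1/2) = (2.143/0.657)^(1/2) = 1.81 bar.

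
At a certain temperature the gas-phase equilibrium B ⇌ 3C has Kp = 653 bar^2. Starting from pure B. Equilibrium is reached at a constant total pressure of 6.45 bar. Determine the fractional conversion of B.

X = 0.854

Basis: 1 mol B initially; let X = conversion of B. Extent ξ = X.
At extent ξ: n_B = 1 − X; n_C = 3X.
Summing: n_T = 1 + 2X.
With p_i = (n_i/n_T)P, Kp = p_C^3 / (p_B).
Substituting and setting equal to 653 bar^2 gives a polynomial in X; the root in (0,1) is X = 0.854.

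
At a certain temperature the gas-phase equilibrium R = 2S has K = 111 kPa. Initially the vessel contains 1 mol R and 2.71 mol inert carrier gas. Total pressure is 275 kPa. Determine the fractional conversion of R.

Let X = conversion of R (basis 1 mol R); extent of reaction ξ = X.
Mole table: n_R = 1 − X; n_S = 2X; n_I = 2.71 (inert).
Total moles n_T = 3.71 + X.
y_i = n_i/n_T, p_i = y_i·P. K = p_S^2 / (p_R).
Substituting and setting equal to 111 kPa gives a polynomial in X; the root in (0,1) is X = 0.472.

X = 0.472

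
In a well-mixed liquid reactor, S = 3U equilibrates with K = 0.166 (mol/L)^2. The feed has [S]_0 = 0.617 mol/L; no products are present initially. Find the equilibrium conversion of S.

Let X = conversion of S; extent ξ = 0.617·X mol/L.
Concentrations: [S] = 0.617 − 0.617X; [U] = 1.85X.
K = [U]^3 / ([S]).
Setting equal to 0.166 and solving for X on (0,1) gives X = 0.232.

X = 0.232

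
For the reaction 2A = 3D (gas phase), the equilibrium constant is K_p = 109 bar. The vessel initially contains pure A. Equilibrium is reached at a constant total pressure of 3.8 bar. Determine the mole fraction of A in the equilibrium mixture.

y_A = 0.147

Take 1 mol A as basis and let X be its fractional conversion, so ξ = 0.5X.
Moles: n_A = 1 − X; n_D = 1.5X.
n_T = Σnᵢ = 1 + 0.5X.
With p_i = (n_i/n_T)P, K_p = p_D^3 / (p_A^2).
Setting this equal to 109 bar and taking the physical root (0 < X < 1) gives X = 0.794.
Then n_A = 0.206, n_T = 1.4, so y_A = 0.147.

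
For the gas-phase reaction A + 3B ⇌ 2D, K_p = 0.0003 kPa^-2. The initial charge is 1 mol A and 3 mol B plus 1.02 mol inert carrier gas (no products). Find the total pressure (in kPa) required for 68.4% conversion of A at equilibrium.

Basis: 1 mol A initially; let X = conversion of A. Extent ξ = X.
Species balance: n_A = 1 − X; n_B = 3 − 3X; n_D = 2X; n_I = 1.02 (inert).
Summing: n_T = 5.02 − 2X.
K_p = p_D^2 / (p_A p_B^3) with p_i = (n_i/n_T)·P.
At X = 0.684: the mole-fraction product g(X) = Π y_i^ν_i = 92.71. Since K_p = g(X)·P^{-2}, P = (g/K_p)^(1/2) = (92.71/0.0003)^(1/2) = 556 kPa.

P = 556 kPa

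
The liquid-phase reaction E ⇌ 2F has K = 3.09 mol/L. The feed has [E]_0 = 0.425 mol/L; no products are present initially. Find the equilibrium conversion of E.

X = 0.717

Let X = conversion of E; extent ξ = 0.425·X mol/L.
Concentrations: [E] = 0.425 − 0.425X; [F] = 0.85X.
K = [F]^2 / ([E]).
Solving K = 3.09 for X ∈ (0,1): X = 0.717.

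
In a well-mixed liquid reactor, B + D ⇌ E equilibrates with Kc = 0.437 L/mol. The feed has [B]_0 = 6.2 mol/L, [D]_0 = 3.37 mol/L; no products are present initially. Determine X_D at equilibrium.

Let X = conversion of D; extent ξ = 3.37·X mol/L.
Concentrations: [B] = 6.2 − 3.37X; [D] = 3.37 − 3.37X; [E] = 3.37X.
Kc = [E] / ([B] [D]).
Equating to 0.437 L/mol: the physical root is X = 0.639.

X = 0.639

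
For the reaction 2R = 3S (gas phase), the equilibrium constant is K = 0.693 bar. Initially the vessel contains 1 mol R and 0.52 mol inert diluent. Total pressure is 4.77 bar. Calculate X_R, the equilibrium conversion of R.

X = 0.322

Let X = conversion of R (basis 1 mol R); extent of reaction ξ = 0.5X.
At extent ξ: n_R = 1 − X; n_S = 1.5X; n_I = 0.52 (inert).
Summing: n_T = 1.52 + 0.5X.
y_i = n_i/n_T, p_i = y_i·P. K = p_S^3 / (p_R^2).
Substituting and setting equal to 0.693 bar gives a polynomial in X; the root in (0,1) is X = 0.322.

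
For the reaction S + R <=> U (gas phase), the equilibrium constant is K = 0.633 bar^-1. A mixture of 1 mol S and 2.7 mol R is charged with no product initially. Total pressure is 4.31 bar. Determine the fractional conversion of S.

X = 0.647

Let X = conversion of S (basis 1 mol S); extent of reaction ξ = X.
Species balance: n_S = 1 − X; n_R = 2.7 − X; n_U = X.
n_T = Σnᵢ = 3.7 − X.
With p_i = (n_i/n_T)P, K = p_U / (p_S p_R).
Setting this equal to 0.633 bar^-1 and taking the physical root (0 < X < 1) gives X = 0.647.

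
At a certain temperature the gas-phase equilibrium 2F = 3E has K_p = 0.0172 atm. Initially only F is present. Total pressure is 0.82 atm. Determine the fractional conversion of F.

Basis: 1 mol F initially; let X = conversion of F. Extent ξ = 0.5X.
Moles: n_F = 1 − X; n_E = 1.5X.
Total moles n_T = 1 + 0.5X.
Mole fractions y_i = n_i/n_T; K_p = p_E^3 / (p_F^2) with p_i = y_i·P.
This yields a degree-3 equation in X; solving on (0,1), X = 0.167.

X = 0.167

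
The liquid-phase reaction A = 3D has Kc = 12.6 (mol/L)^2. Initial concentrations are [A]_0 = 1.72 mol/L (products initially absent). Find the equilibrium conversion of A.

X = 0.444

Let X = conversion of A; extent ξ = 1.72·X mol/L.
Concentrations: [A] = 1.72 − 1.72X; [D] = 5.16X.
Kc = [D]^3 / ([A]).
Equating to 12.6 (mol/L)^2: the physical root is X = 0.444.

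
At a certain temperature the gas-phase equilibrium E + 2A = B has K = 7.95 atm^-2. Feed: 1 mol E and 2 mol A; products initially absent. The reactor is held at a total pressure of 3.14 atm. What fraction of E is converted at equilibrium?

Basis: 1 mol E initially; let X = conversion of E. Extent ξ = X.
At extent ξ: n_E = 1 − X; n_A = 2 − 2X; n_B = X.
n_T = Σnᵢ = 3 − 2X.
y_i = n_i/n_T, p_i = y_i·P. K = p_B / (p_E p_A^2).
Substituting and setting equal to 7.95 atm^-2 gives a polynomial in X; the root in (0,1) is X = 0.832.

X = 0.832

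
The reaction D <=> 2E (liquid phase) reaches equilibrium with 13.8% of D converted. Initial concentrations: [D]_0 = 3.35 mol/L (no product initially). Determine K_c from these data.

K_c = 0.296 mol/L

Let X = conversion of D.
Concentrations: [D] = 3.35 − 3.35X; [E] = 6.7X.
At X = 0.138: [D] = 2.89, [E] = 0.925.
K_c = [E]^2 / ([D]) = 0.296 mol/L.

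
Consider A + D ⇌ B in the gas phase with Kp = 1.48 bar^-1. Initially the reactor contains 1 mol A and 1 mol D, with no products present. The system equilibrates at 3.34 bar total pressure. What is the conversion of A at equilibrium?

Basis: 1 mol A initially; let X = conversion of A. Extent ξ = X.
At extent ξ: n_A = 1 − X; n_D = 1 − X; n_B = X.
n_T = Σnᵢ = 2 − X.
Mole fractions y_i = n_i/n_T; Kp = p_B / (p_A p_D) with p_i = y_i·P.
This yields a degree-2 equation in X; solving on (0,1), X = 0.590.

X = 0.590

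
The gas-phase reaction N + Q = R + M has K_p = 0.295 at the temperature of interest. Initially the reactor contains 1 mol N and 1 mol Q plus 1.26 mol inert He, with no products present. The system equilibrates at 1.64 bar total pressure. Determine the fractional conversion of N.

X = 0.352

Basis: 1 mol N initially; let X = conversion of N. Extent ξ = X.
Species balance: n_N = 1 − X; n_Q = 1 − X; n_R = X; n_M = X; n_I = 1.26 (inert).
Total moles n_T = 3.26 (Δν = 0, constant).
y_i = n_i/n_T, p_i = y_i·P. K_p = p_R p_M / (p_N p_Q).
Setting this equal to 0.295 and taking the physical root (0 < X < 1) gives X = 0.352.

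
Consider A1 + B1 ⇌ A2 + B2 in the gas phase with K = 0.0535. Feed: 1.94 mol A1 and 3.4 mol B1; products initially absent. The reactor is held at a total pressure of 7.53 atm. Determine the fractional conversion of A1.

X = 0.246

Basis: 1.94 mol A1 initially; let X = conversion of A1. Extent ξ = 1.94X.
Mole table: n_A1 = 1.94 − 1.94X; n_B1 = 3.4 − 1.94X; n_A2 = 1.94X; n_B2 = 1.94X.
n_T stays at 5.34 (no change in mole number).
With p_i = (n_i/n_T)P, K = p_A2 p_B2 / (p_A1 p_B1).
This yields a degree-2 equation in X; solving on (0,1), X = 0.246.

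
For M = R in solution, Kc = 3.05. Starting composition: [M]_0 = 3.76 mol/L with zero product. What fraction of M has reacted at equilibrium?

X = 0.753

Let X = conversion of M; extent ξ = 3.76·X mol/L.
Concentrations: [M] = 3.76 − 3.76X; [R] = 3.76X.
Kc = [R] / ([M]).
Setting equal to 3.05 and solving for X on (0,1) gives X = 0.753.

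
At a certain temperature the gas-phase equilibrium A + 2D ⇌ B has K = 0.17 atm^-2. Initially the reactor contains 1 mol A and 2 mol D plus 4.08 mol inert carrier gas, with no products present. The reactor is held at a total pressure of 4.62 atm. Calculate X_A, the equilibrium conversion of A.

X = 0.178

Basis: 1 mol A initially; let X = conversion of A. Extent ξ = X.
At extent ξ: n_A = 1 − X; n_D = 2 − 2X; n_B = X; n_I = 4.08 (inert).
n_T = Σnᵢ = 7.08 − 2X.
With p_i = (n_i/n_T)P, K = p_B / (p_A p_D^2).
This yields a degree-3 equation in X; solving on (0,1), X = 0.178.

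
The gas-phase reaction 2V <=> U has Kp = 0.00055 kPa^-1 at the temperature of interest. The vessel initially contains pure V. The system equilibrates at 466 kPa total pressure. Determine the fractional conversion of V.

X = 0.297

Basis: 1 mol V initially; let X = conversion of V. Extent ξ = 0.5X.
At extent ξ: n_V = 1 − X; n_U = 0.5X.
Summing: n_T = 1 − 0.5X.
y_i = n_i/n_T, p_i = y_i·P. Kp = p_U / (p_V^2).
Setting this equal to 0.00055 kPa^-1 and taking the physical root (0 < X < 1) gives X = 0.297.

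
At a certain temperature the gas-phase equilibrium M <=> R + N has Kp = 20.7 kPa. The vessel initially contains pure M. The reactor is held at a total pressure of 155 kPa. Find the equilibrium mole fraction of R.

y_R = 0.256

Basis: 1 mol M initially; let X = conversion of M. Extent ξ = X.
Moles: n_M = 1 − X; n_R = X; n_N = X.
Total moles n_T = 1 + X.
y_i = n_i/n_T, p_i = y_i·P. Kp = p_R p_N / (p_M).
Substituting and setting equal to 20.7 kPa gives a polynomial in X; the root in (0,1) is X = 0.343.
Then n_R = 0.343, n_T = 1.34, so y_R = 0.256.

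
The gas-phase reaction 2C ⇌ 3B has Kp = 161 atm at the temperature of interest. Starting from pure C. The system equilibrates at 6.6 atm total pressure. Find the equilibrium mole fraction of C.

y_C = 0.157

Basis: 1 mol C initially; let X = conversion of C. Extent ξ = 0.5X.
Moles: n_C = 1 − X; n_B = 1.5X.
Summing: n_T = 1 + 0.5X.
y_i = n_i/n_T, p_i = y_i·P. Kp = p_B^3 / (p_C^2).
This yields a degree-3 equation in X; solving on (0,1), X = 0.782.
Then n_C = 0.218, n_T = 1.39, so y_C = 0.157.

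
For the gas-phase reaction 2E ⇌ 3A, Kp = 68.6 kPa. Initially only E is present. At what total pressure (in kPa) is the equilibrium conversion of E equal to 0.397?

P = 142 kPa

Let X = conversion of E (basis 1 mol E); extent of reaction ξ = 0.5X.
At extent ξ: n_E = 1 − X; n_A = 1.5X.
Total moles n_T = 1 + 0.5X.
Kp = p_A^3 / (p_E^2) with p_i = (n_i/n_T)·P.
At X = 0.397: the mole-fraction product g(X) = Π y_i^ν_i = 0.4846. Since Kp = g(X)·P^{1}, P = (Kp/g)^(1/1) = (68.6/0.4846)^(1/1) = 142 kPa.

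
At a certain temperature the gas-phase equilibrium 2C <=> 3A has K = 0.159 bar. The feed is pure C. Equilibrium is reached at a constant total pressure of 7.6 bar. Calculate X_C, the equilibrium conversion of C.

Basis: 1 mol C initially; let X = conversion of C. Extent ξ = 0.5X.
Mole table: n_C = 1 − X; n_A = 1.5X.
Summing: n_T = 1 + 0.5X.
With p_i = (n_i/n_T)P, K = p_A^3 / (p_C^2).
This yields a degree-3 equation in X; solving on (0,1), X = 0.167.

X = 0.167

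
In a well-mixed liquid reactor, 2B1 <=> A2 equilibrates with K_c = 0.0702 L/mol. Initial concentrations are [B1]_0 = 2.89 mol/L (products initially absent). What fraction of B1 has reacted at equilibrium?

Let X = conversion of B1; extent ξ = 2.89X/2 mol/L.
Concentrations: [B1] = 2.89 − 2.89X; [A2] = 1.45X.
K_c = [A2] / ([B1]^2).
This equals 0.0702 at X = 0.237 (the root in 0 < X < 1).

X = 0.237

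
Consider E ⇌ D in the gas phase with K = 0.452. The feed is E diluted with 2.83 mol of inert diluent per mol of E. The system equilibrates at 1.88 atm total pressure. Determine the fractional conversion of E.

Let X = conversion of E (basis 1 mol E); extent of reaction ξ = X.
Moles: n_E = 1 − X; n_D = X; n_I = 2.83 (inert).
Total moles n_T = 3.83 (Δν = 0, constant).
Mole fractions y_i = n_i/n_T; K = p_D / (p_E) with p_i = y_i·P.
Substituting and setting equal to 0.452 gives a polynomial in X; the root in (0,1) is X = 0.311.

X = 0.311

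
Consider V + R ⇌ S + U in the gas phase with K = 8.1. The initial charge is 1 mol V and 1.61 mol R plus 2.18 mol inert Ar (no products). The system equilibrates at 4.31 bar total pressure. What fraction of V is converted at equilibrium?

Basis: 1 mol V initially; let X = conversion of V. Extent ξ = X.
At extent ξ: n_V = 1 − X; n_R = 1.61 − X; n_S = X; n_U = X; n_I = 2.18 (inert).
Since Δν = 0, n_T = 4.79 throughout.
With p_i = (n_i/n_T)P, K = p_S p_U / (p_V p_R).
Setting this equal to 8.1 and taking the physical root (0 < X < 1) gives X = 0.873.

X = 0.873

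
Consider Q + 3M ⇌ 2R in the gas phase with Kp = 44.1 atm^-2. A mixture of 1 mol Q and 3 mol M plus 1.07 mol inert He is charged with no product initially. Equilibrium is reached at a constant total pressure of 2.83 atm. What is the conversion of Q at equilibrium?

X = 0.765

Let X = conversion of Q (basis 1 mol Q); extent of reaction ξ = X.
Mole table: n_Q = 1 − X; n_M = 3 − 3X; n_R = 2X; n_I = 1.07 (inert).
Summing: n_T = 5.07 − 2X.
With p_i = (n_i/n_T)P, Kp = p_R^2 / (p_Q p_M^3).
This yields a degree-4 equation in X; solving on (0,1), X = 0.765.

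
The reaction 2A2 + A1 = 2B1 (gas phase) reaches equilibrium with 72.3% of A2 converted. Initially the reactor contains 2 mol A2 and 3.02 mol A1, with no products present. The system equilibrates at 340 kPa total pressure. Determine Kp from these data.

Take 2 mol A2 as basis and let X be its fractional conversion, so ξ = X.
Mole table: n_A2 = 2 − 2X; n_A1 = 3.02 − X; n_B1 = 2X.
n_T = Σnᵢ = 5.02 − X.
At X = 0.723: n_A2 = 0.554, n_A1 = 2.3, n_B1 = 1.45, n_T = 4.3.
p_i = (n_i/n_T)·P. Kp = p_B1^2 / (p_A2^2 p_A1) = 0.0375 kPa^-1.

Kp = 0.0375 kPa^-1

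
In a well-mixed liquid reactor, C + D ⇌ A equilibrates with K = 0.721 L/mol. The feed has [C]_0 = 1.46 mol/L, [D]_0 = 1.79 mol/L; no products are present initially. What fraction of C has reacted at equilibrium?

Let X = conversion of C; extent ξ = 1.46·X mol/L.
Concentrations: [C] = 1.46 − 1.46X; [D] = 1.79 − 1.46X; [A] = 1.46X.
K = [A] / ([C] [D]).
This equals 0.721 at X = 0.450 (the root in 0 < X < 1).

X = 0.450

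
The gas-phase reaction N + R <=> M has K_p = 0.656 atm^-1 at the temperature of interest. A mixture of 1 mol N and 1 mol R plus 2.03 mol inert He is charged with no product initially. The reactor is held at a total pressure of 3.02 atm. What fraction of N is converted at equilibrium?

X = 0.276

Take 1 mol N as basis and let X be its fractional conversion, so ξ = X.
Species balance: n_N = 1 − X; n_R = 1 − X; n_M = X; n_I = 2.03 (inert).
n_T = Σnᵢ = 4.03 − X.
y_i = n_i/n_T, p_i = y_i·P. K_p = p_M / (p_N p_R).
Setting this equal to 0.656 atm^-1 and taking the physical root (0 < X < 1) gives X = 0.276.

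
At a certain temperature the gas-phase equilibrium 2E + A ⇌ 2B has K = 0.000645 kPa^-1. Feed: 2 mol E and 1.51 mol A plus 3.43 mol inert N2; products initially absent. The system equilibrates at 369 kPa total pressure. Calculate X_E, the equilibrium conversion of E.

Let X = conversion of E (basis 2 mol E); extent of reaction ξ = X.
Moles: n_E = 2 − 2X; n_A = 1.51 − X; n_B = 2X; n_I = 3.43 (inert).
Total moles n_T = 6.94 − X.
With p_i = (n_i/n_T)P, K = p_B^2 / (p_E^2 p_A).
Equating to 0.000645 kPa^-1 and solving on 0 < X < 1: X = 0.178.

X = 0.178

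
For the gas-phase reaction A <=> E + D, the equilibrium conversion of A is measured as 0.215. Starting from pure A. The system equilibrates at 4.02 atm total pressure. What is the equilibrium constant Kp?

Kp = 0.195 atm

Take 1 mol A as basis and let X be its fractional conversion, so ξ = X.
At extent ξ: n_A = 1 − X; n_E = X; n_D = X.
Summing: n_T = 1 + X.
At X = 0.215: n_A = 0.785, n_E = 0.215, n_D = 0.215, n_T = 1.22.
p_i = (n_i/n_T)·P. Kp = p_E p_D / (p_A) = 0.195 atm.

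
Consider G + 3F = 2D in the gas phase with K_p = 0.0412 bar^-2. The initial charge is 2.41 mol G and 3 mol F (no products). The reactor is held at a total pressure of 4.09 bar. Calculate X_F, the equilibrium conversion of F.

X = 0.347

Let X = conversion of F (basis 3 mol F); extent of reaction ξ = X.
Mole table: n_G = 2.41 − X; n_F = 3 − 3X; n_D = 2X.
Total moles n_T = 5.41 − 2X.
y_i = n_i/n_T, p_i = y_i·P. K_p = p_D^2 / (p_G p_F^3).
This yields a degree-4 equation in X; solving on (0,1), X = 0.347.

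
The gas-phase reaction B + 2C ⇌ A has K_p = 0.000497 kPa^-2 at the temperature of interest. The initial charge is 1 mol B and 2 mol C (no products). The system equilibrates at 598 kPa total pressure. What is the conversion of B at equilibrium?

Basis: 1 mol B initially; let X = conversion of B. Extent ξ = X.
Mole table: n_B = 1 − X; n_C = 2 − 2X; n_A = X.
n_T = Σnᵢ = 3 − 2X.
With p_i = (n_i/n_T)P, K_p = p_A / (p_B p_C^2).
Setting this equal to 0.000497 kPa^-2 and taking the physical root (0 < X < 1) gives X = 0.876.

X = 0.876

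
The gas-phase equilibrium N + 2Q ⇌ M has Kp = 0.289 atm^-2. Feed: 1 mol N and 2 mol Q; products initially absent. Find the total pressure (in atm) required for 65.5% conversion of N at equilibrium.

P = 6.28 atm

Basis: 1 mol N initially; let X = conversion of N. Extent ξ = X.
Mole table: n_N = 1 − X; n_Q = 2 − 2X; n_M = X.
Summing: n_T = 3 − 2X.
Kp = p_M / (p_N p_Q^2) with p_i = (n_i/n_T)·P.
At X = 0.655: the mole-fraction product g(X) = Π y_i^ν_i = 11.39. Since Kp = g(X)·P^{-2}, P = (g/Kp)^(1/2) = (11.39/0.289)^(1/2) = 6.28 atm.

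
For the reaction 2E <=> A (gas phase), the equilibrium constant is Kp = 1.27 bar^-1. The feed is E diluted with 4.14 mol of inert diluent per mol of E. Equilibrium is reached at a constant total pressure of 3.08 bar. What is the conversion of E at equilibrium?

Take 1 mol E as basis and let X be its fractional conversion, so ξ = 0.5X.
Species balance: n_E = 1 − X; n_A = 0.5X; n_I = 4.14 (inert).
Total moles n_T = 5.14 − 0.5X.
Mole fractions y_i = n_i/n_T; Kp = p_A / (p_E^2) with p_i = y_i·P.
Setting this equal to 1.27 bar^-1 and taking the physical root (0 < X < 1) gives X = 0.462.

X = 0.462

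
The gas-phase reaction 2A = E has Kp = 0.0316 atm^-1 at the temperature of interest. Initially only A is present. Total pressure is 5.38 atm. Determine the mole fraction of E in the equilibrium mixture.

Basis: 1 mol A initially; let X = conversion of A. Extent ξ = 0.5X.
Species balance: n_A = 1 − X; n_E = 0.5X.
n_T = Σnᵢ = 1 − 0.5X.
Mole fractions y_i = n_i/n_T; Kp = p_E / (p_A^2) with p_i = y_i·P.
Substituting and setting equal to 0.0316 atm^-1 gives a polynomial in X; the root in (0,1) is X = 0.228.
Then n_E = 0.114, n_T = 0.886, so y_E = 0.129.

y_E = 0.129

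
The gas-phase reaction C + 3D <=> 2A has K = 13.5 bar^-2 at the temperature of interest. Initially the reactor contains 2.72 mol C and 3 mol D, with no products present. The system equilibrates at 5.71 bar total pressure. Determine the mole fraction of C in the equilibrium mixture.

Let X = conversion of D (basis 3 mol D); extent of reaction ξ = X.
At extent ξ: n_C = 2.72 − X; n_D = 3 − 3X; n_A = 2X.
Total moles n_T = 5.72 − 2X.
Mole fractions y_i = n_i/n_T; K = p_A^2 / (p_C p_D^3) with p_i = y_i·P.
This yields a degree-4 equation in X; solving on (0,1), X = 0.870.
Then n_C = 1.85, n_T = 3.98, so y_C = 0.465.

y_C = 0.465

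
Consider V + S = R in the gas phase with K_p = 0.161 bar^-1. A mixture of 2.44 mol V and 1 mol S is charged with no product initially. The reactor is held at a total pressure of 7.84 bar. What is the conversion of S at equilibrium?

X = 0.456

Let X = conversion of S (basis 1 mol S); extent of reaction ξ = X.
Mole table: n_V = 2.44 − X; n_S = 1 − X; n_R = X.
Summing: n_T = 3.44 − X.
Mole fractions y_i = n_i/n_T; K_p = p_R / (p_V p_S) with p_i = y_i·P.
Substituting and setting equal to 0.161 bar^-1 gives a polynomial in X; the root in (0,1) is X = 0.456.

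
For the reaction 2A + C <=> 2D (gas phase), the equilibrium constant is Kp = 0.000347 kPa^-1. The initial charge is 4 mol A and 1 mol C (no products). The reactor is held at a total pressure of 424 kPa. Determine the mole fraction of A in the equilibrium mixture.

y_A = 0.733

Take 1 mol C as basis and let X be its fractional conversion, so ξ = X.
Moles: n_A = 4 − 2X; n_C = 1 − X; n_D = 2X.
Summing: n_T = 5 − X.
Mole fractions y_i = n_i/n_T; Kp = p_D^2 / (p_A^2 p_C) with p_i = y_i·P.
Substituting and setting equal to 0.000347 kPa^-1 gives a polynomial in X; the root in (0,1) is X = 0.263.
Then n_A = 3.47, n_T = 4.74, so y_A = 0.733.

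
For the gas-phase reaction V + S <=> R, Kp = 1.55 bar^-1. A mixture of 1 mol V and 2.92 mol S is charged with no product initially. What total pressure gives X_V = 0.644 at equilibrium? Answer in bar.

Let X = conversion of V (basis 1 mol V); extent of reaction ξ = X.
Mole table: n_V = 1 − X; n_S = 2.92 − X; n_R = X.
Summing: n_T = 3.92 − X.
Kp = p_R / (p_V p_S) with p_i = (n_i/n_T)·P.
At X = 0.644: the mole-fraction product g(X) = Π y_i^ν_i = 2.604. Since Kp = g(X)·P^{-1}, P = (g/Kp)^(1/1) = (2.604/1.55)^(1/1) = 1.68 bar.

P = 1.68 bar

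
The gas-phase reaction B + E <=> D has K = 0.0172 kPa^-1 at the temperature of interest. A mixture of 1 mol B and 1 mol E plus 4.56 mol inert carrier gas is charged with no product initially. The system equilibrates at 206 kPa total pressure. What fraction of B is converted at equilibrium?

X = 0.287

Basis: 1 mol B initially; let X = conversion of B. Extent ξ = X.
Moles: n_B = 1 − X; n_E = 1 − X; n_D = X; n_I = 4.56 (inert).
n_T = Σnᵢ = 6.56 − X.
y_i = n_i/n_T, p_i = y_i·P. K = p_D / (p_B p_E).
Substituting and setting equal to 0.0172 kPa^-1 gives a polynomial in X; the root in (0,1) is X = 0.287.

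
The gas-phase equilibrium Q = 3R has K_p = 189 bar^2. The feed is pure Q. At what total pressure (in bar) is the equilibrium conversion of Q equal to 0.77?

Take 1 mol Q as basis and let X be its fractional conversion, so ξ = X.
Mole table: n_Q = 1 − X; n_R = 3X.
n_T = Σnᵢ = 1 + 2X.
K_p = p_R^3 / (p_Q) with p_i = (n_i/n_T)·P.
At X = 0.77: the mole-fraction product g(X) = Π y_i^ν_i = 8.307. Since K_p = g(X)·P^{2}, P = (K_p/g)^(1/2) = (189/8.307)^(1/2) = 4.77 bar.

P = 4.77 bar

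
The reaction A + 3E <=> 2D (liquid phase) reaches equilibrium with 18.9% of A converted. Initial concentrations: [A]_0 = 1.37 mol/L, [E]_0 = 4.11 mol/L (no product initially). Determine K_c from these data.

Let X = conversion of A.
Concentrations: [A] = 1.37 − 1.37X; [E] = 4.11 − 4.11X; [D] = 2.74X.
At X = 0.189: [A] = 1.11, [E] = 3.33, [D] = 0.518.
K_c = [D]^2 / ([A] [E]^3) = 0.00652 (mol/L)^-2.

K_c = 0.00652 (mol/L)^-2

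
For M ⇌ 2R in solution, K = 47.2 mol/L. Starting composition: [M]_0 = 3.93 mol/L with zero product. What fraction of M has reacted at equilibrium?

Let X = conversion of M; extent ξ = 3.93·X mol/L.
Concentrations: [M] = 3.93 − 3.93X; [R] = 7.86X.
K = [R]^2 / ([M]).
Equating to 47.2 mol/L: the physical root is X = 0.791.

X = 0.791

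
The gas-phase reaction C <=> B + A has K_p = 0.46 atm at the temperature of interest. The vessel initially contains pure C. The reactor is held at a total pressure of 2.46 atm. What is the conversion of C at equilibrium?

X = 0.397

Let X = conversion of C (basis 1 mol C); extent of reaction ξ = X.
At extent ξ: n_C = 1 − X; n_B = X; n_A = X.
Total moles n_T = 1 + X.
With p_i = (n_i/n_T)P, K_p = p_B p_A / (p_C).
Equating to 0.46 atm and solving on 0 < X < 1: X = 0.397.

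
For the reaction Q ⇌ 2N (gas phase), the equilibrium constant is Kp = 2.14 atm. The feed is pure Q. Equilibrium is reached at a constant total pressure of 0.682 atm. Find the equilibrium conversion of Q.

Basis: 1 mol Q initially; let X = conversion of Q. Extent ξ = X.
Mole table: n_Q = 1 − X; n_N = 2X.
n_T = Σnᵢ = 1 + X.
Mole fractions y_i = n_i/n_T; Kp = p_N^2 / (p_Q) with p_i = y_i·P.
This yields a degree-2 equation in X; solving on (0,1), X = 0.663.

X = 0.663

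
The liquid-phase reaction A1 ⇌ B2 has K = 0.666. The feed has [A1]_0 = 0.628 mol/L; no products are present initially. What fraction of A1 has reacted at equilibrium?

X = 0.400

Let X = conversion of A1; extent ξ = 0.628·X mol/L.
Concentrations: [A1] = 0.628 − 0.628X; [B2] = 0.628X.
K = [B2] / ([A1]).
Setting equal to 0.666 and solving for X on (0,1) gives X = 0.400.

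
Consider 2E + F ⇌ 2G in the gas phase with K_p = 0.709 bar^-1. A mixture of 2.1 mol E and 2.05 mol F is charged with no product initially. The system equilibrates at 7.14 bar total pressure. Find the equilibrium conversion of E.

Take 2.1 mol E as basis and let X be its fractional conversion, so ξ = 1.05X.
Species balance: n_E = 2.1 − 2.1X; n_F = 2.05 − 1.05X; n_G = 2.1X.
Summing: n_T = 4.15 − 1.05X.
y_i = n_i/n_T, p_i = y_i·P. K_p = p_G^2 / (p_E^2 p_F).
Substituting and setting equal to 0.709 bar^-1 gives a polynomial in X; the root in (0,1) is X = 0.589.

X = 0.589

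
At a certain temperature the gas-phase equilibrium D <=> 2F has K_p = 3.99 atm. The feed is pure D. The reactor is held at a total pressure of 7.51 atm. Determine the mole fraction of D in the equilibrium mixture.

y_D = 0.490

Take 1 mol D as basis and let X be its fractional conversion, so ξ = X.
At extent ξ: n_D = 1 − X; n_F = 2X.
Summing: n_T = 1 + X.
With p_i = (n_i/n_T)P, K_p = p_F^2 / (p_D).
This yields a degree-2 equation in X; solving on (0,1), X = 0.342.
Then n_D = 0.658, n_T = 1.34, so y_D = 0.490.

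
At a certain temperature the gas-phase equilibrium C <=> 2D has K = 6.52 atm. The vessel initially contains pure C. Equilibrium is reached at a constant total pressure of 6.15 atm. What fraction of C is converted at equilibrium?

X = 0.458

Take 1 mol C as basis and let X be its fractional conversion, so ξ = X.
At extent ξ: n_C = 1 − X; n_D = 2X.
Total moles n_T = 1 + X.
y_i = n_i/n_T, p_i = y_i·P. K = p_D^2 / (p_C).
Equating to 6.52 atm and solving on 0 < X < 1: X = 0.458.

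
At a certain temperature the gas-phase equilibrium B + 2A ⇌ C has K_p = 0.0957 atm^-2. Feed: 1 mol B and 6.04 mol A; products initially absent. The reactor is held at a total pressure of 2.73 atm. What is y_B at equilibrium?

y_B = 0.104

Basis: 1 mol B initially; let X = conversion of B. Extent ξ = X.
Mole table: n_B = 1 − X; n_A = 6.04 − 2X; n_C = X.
n_T = Σnᵢ = 7.04 − 2X.
Mole fractions y_i = n_i/n_T; K_p = p_C / (p_B p_A^2) with p_i = y_i·P.
Equating to 0.0957 atm^-2 and solving on 0 < X < 1: X = 0.336.
Then n_B = 0.664, n_T = 6.37, so y_B = 0.104.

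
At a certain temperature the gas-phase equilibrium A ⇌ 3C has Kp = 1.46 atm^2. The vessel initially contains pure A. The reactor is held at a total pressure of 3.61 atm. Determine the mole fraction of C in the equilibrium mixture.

y_C = 0.405

Basis: 1 mol A initially; let X = conversion of A. Extent ξ = X.
Moles: n_A = 1 − X; n_C = 3X.
Summing: n_T = 1 + 2X.
Mole fractions y_i = n_i/n_T; Kp = p_C^3 / (p_A) with p_i = y_i·P.
Setting this equal to 1.46 atm^2 and taking the physical root (0 < X < 1) gives X = 0.185.
Then n_C = 0.556, n_T = 1.37, so y_C = 0.405.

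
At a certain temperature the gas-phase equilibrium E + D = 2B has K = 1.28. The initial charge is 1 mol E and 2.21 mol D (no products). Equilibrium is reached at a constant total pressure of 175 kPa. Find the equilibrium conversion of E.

Let X = conversion of E (basis 1 mol E); extent of reaction ξ = X.
Species balance: n_E = 1 − X; n_D = 2.21 − X; n_B = 2X.
Since Δν = 0, n_T = 3.21 throughout.
y_i = n_i/n_T, p_i = y_i·P. K = p_B^2 / (p_E p_D).
Equating to 1.28 and solving on 0 < X < 1: X = 0.514.

X = 0.514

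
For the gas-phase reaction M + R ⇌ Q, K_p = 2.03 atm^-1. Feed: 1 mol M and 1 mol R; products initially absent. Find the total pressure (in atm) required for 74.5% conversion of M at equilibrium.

Basis: 1 mol M initially; let X = conversion of M. Extent ξ = X.
At extent ξ: n_M = 1 − X; n_R = 1 − X; n_Q = X.
n_T = Σnᵢ = 2 − X.
K_p = p_Q / (p_M p_R) with p_i = (n_i/n_T)·P.
At X = 0.745: the mole-fraction product g(X) = Π y_i^ν_i = 14.38. Since K_p = g(X)·P^{-1}, P = (g/K_p)^(1/1) = (14.38/2.03)^(1/1) = 7.08 atm.

P = 7.08 atm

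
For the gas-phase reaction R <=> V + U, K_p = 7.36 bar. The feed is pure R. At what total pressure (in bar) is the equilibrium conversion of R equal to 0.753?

Basis: 1 mol R initially; let X = conversion of R. Extent ξ = X.
Moles: n_R = 1 − X; n_V = X; n_U = X.
Summing: n_T = 1 + X.
K_p = p_V p_U / (p_R) with p_i = (n_i/n_T)·P.
At X = 0.753: the mole-fraction product g(X) = Π y_i^ν_i = 1.31. Since K_p = g(X)·P^{1}, P = (K_p/g)^(1/1) = (7.36/1.31)^(1/1) = 5.62 bar.

P = 5.62 bar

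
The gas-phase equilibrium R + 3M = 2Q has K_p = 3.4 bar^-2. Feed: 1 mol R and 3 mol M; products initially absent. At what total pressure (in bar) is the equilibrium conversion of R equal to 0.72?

P = 4.91 bar

Take 1 mol R as basis and let X be its fractional conversion, so ξ = X.
Species balance: n_R = 1 − X; n_M = 3 − 3X; n_Q = 2X.
Total moles n_T = 4 − 2X.
K_p = p_Q^2 / (p_R p_M^3) with p_i = (n_i/n_T)·P.
At X = 0.72: the mole-fraction product g(X) = Π y_i^ν_i = 81.89. Since K_p = g(X)·P^{-2}, P = (g/K_p)^(1/2) = (81.89/3.4)^(1/2) = 4.91 bar.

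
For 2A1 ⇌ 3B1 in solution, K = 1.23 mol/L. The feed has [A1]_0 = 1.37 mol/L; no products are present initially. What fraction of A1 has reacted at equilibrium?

X = 0.438

Let X = conversion of A1; extent ξ = 1.37X/2 mol/L.
Concentrations: [A1] = 1.37 − 1.37X; [B1] = 2.06X.
K = [B1]^3 / ([A1]^2).
Solving K = 1.23 for X ∈ (0,1): X = 0.438.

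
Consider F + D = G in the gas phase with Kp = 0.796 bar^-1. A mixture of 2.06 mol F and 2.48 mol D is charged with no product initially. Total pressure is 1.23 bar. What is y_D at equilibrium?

y_D = 0.470

Let X = conversion of F (basis 2.06 mol F); extent of reaction ξ = 2.06X.
Mole table: n_F = 2.06 − 2.06X; n_D = 2.48 − 2.06X; n_G = 2.06X.
n_T = Σnᵢ = 4.54 − 2.06X.
With p_i = (n_i/n_T)P, Kp = p_G / (p_F p_D).
Substituting and setting equal to 0.796 bar^-1 gives a polynomial in X; the root in (0,1) is X = 0.315.
Then n_D = 1.83, n_T = 3.89, so y_D = 0.470.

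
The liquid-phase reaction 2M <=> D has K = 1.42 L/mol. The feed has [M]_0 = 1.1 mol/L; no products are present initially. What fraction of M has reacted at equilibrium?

X = 0.572

Let X = conversion of M; extent ξ = 1.1X/2 mol/L.
Concentrations: [M] = 1.1 − 1.1X; [D] = 0.55X.
K = [D] / ([M]^2).
Setting equal to 1.42 and solving for X on (0,1) gives X = 0.572.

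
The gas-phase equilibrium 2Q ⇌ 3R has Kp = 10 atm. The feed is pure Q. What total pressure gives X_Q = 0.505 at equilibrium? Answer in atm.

P = 7.06 atm

Basis: 1 mol Q initially; let X = conversion of Q. Extent ξ = 0.5X.
At extent ξ: n_Q = 1 − X; n_R = 1.5X.
Total moles n_T = 1 + 0.5X.
Kp = p_R^3 / (p_Q^2) with p_i = (n_i/n_T)·P.
At X = 0.505: the mole-fraction product g(X) = Π y_i^ν_i = 1.416. Since Kp = g(X)·P^{1}, P = (Kp/g)^(1/1) = (10/1.416)^(1/1) = 7.06 atm.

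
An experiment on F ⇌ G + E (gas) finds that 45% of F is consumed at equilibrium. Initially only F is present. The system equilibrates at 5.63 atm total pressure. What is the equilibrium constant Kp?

Basis: 1 mol F initially; let X = conversion of F. Extent ξ = X.
Species balance: n_F = 1 − X; n_G = X; n_E = X.
n_T = Σnᵢ = 1 + X.
At X = 0.45: n_F = 0.55, n_G = 0.45, n_E = 0.45, n_T = 1.45.
p_i = (n_i/n_T)·P. Kp = p_G p_E / (p_F) = 1.43 atm.

Kp = 1.43 atm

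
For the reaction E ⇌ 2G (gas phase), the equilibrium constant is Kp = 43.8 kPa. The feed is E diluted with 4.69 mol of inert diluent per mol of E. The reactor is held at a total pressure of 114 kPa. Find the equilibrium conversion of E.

Let X = conversion of E (basis 1 mol E); extent of reaction ξ = X.
At extent ξ: n_E = 1 − X; n_G = 2X; n_I = 4.69 (inert).
Summing: n_T = 5.69 + X.
With p_i = (n_i/n_T)P, Kp = p_G^2 / (p_E).
Substituting and setting equal to 43.8 kPa gives a polynomial in X; the root in (0,1) is X = 0.530.

X = 0.530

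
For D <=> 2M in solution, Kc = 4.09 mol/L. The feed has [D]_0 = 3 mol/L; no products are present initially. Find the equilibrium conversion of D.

Let X = conversion of D; extent ξ = 3·X mol/L.
Concentrations: [D] = 3 − 3X; [M] = 6X.
Kc = [M]^2 / ([D]).
Equating to 4.09 mol/L: the physical root is X = 0.438.

X = 0.438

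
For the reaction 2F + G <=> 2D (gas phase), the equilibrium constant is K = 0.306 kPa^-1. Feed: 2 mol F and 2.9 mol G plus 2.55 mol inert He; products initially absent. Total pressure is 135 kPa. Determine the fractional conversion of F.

Take 2 mol F as basis and let X be its fractional conversion, so ξ = X.
Species balance: n_F = 2 − 2X; n_G = 2.9 − X; n_D = 2X; n_I = 2.55 (inert).
Total moles n_T = 7.45 − X.
Mole fractions y_i = n_i/n_T; K = p_D^2 / (p_F^2 p_G) with p_i = y_i·P.
This yields a degree-3 equation in X; solving on (0,1), X = 0.784.

X = 0.784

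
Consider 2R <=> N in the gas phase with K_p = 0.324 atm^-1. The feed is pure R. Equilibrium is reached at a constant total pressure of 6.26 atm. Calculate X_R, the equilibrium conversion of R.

Let X = conversion of R (basis 1 mol R); extent of reaction ξ = 0.5X.
Mole table: n_R = 1 − X; n_N = 0.5X.
Summing: n_T = 1 − 0.5X.
Mole fractions y_i = n_i/n_T; K_p = p_N / (p_R^2) with p_i = y_i·P.
This yields a degree-2 equation in X; solving on (0,1), X = 0.669.

X = 0.669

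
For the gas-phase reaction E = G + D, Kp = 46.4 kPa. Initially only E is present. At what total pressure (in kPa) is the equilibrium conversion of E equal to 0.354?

P = 324 kPa

Basis: 1 mol E initially; let X = conversion of E. Extent ξ = X.
At extent ξ: n_E = 1 − X; n_G = X; n_D = X.
Summing: n_T = 1 + X.
Kp = p_G p_D / (p_E) with p_i = (n_i/n_T)·P.
At X = 0.354: the mole-fraction product g(X) = Π y_i^ν_i = 0.1433. Since Kp = g(X)·P^{1}, P = (Kp/g)^(1/1) = (46.4/0.1433)^(1/1) = 324 kPa.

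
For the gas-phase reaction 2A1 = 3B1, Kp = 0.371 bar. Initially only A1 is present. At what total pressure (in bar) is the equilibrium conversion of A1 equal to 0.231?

P = 5.88 bar

Take 1 mol A1 as basis and let X be its fractional conversion, so ξ = 0.5X.
Moles: n_A1 = 1 − X; n_B1 = 1.5X.
Total moles n_T = 1 + 0.5X.
Kp = p_B1^3 / (p_A1^2) with p_i = (n_i/n_T)·P.
At X = 0.231: the mole-fraction product g(X) = Π y_i^ν_i = 0.06306. Since Kp = g(X)·P^{1}, P = (Kp/g)^(1/1) = (0.371/0.06306)^(1/1) = 5.88 bar.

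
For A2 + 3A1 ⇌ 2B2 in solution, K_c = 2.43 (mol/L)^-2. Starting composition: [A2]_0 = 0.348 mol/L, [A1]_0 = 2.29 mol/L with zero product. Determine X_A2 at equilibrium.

X = 0.850

Let X = conversion of A2; extent ξ = 0.348·X mol/L.
Concentrations: [A2] = 0.348 − 0.348X; [A1] = 2.29 − 1.04X; [B2] = 0.696X.
K_c = [B2]^2 / ([A2] [A1]^3).
Solving K_c = 2.43 for X ∈ (0,1): X = 0.850.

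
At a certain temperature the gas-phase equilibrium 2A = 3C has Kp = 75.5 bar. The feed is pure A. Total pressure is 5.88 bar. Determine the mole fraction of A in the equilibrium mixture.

Basis: 1 mol A initially; let X = conversion of A. Extent ξ = 0.5X.
Mole table: n_A = 1 − X; n_C = 1.5X.
Total moles n_T = 1 + 0.5X.
With p_i = (n_i/n_T)P, Kp = p_C^3 / (p_A^2).
Equating to 75.5 bar and solving on 0 < X < 1: X = 0.728.
Then n_A = 0.272, n_T = 1.36, so y_A = 0.200.

y_A = 0.200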